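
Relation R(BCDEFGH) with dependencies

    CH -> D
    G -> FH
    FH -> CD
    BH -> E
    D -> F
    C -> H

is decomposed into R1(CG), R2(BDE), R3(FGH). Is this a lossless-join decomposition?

No

Chase test. Columns are BCDEFGH; row i has aⱼ where attribute j ∈ Ri, else bᵢⱼ.
Initial tableau (one row per fragment):
  row 1: b11 a2 b13 b14 b15 a6 b17
  row 2: a1 b22 a3 a4 b25 b26 b27
  row 3: b31 b32 b33 b34 a5 a6 a7
Rows 1 and 3 agree on G; apply G→FH and equate their FH entries.
Rows 1 and 3 agree on FH; apply FH→CD and equate their CD entries.
No row becomes fully distinguished — the join is lossy.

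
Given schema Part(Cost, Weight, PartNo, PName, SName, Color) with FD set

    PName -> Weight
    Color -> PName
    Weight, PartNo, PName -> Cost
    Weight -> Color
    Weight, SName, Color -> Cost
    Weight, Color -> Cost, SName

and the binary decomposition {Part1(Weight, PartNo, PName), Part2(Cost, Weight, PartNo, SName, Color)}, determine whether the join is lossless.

Yes

Common attributes: Part1 ∩ Part2 = {Weight, PartNo}.
Closure of {Weight, PartNo}: Weight → Color applies, adding Color; Weight, Color → Cost, SName applies, adding Cost, SName; Color → PName applies, adding PName. So (Weight, PartNo)⁺ = {Cost, Weight, PartNo, PName, SName, Color}.
This closure contains every attribute of Part1, so Part1 ∩ Part2 → Part1. The join is lossless.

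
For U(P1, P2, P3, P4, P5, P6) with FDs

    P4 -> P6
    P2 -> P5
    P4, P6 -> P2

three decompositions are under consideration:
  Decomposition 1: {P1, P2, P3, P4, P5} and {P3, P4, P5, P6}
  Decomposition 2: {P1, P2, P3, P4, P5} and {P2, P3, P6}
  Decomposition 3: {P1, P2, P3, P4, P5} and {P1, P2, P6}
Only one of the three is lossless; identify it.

Decomposition 1

Decomposition 1: common = {P3, P4, P5}, closure = {P2, P3, P4, P5, P6} → lossless.
Decomposition 2: common = {P2, P3}, closure = {P2, P3, P5} → lossy.
Decomposition 3: common = {P1, P2}, closure = {P1, P2, P5} → lossy.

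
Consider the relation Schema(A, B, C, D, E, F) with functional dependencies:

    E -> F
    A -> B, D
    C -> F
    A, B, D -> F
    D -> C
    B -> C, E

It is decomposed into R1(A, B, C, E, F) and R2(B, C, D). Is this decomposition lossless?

Common attributes: R1 ∩ R2 = {B, C}.
Closure of {B, C}: C → F applies, adding F; B → C, E applies, adding E. So (B, C)⁺ = {B, C, E, F}.
The closure contains neither all of R1 = {A, B, C, E, F} nor all of R2 = {B, C, D}, so the common attributes are not a superkey of either fragment. The join is lossy.

No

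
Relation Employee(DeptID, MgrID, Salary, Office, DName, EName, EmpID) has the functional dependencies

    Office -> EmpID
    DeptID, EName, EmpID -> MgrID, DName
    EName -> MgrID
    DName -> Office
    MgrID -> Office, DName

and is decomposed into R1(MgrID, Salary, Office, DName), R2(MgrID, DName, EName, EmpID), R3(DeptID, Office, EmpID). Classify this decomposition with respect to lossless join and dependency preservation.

Lossless test (chase): Rows 1 and 3 agree on Office; apply Office→EmpID and equate their EmpID entries. Rows 1 and 2 agree on DName; apply DName→Office and equate their Office entries. No row becomes fully distinguished — the join is lossy.
Dependency preservation: DeptID, EName, EmpID → MgrID, DName is not contained in any single fragment, but the restricted closure of its left-hand side across the fragments still reaches the right-hand side; the remaining FDs each lie inside some fragment. All dependencies are preserved.

lossy but dependency-preserving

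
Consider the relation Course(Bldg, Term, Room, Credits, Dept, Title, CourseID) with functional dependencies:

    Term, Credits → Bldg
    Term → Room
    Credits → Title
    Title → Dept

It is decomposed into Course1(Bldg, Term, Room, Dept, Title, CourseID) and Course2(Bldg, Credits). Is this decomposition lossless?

No

Common attributes: Course1 ∩ Course2 = {Bldg}.
No dependency enlarges {Bldg}, so (Bldg)⁺ = {Bldg}.
The closure contains neither all of Course1 = {Bldg, Term, Room, Dept, Title, CourseID} nor all of Course2 = {Bldg, Credits}, so the common attributes are not a superkey of either fragment. The join is lossy.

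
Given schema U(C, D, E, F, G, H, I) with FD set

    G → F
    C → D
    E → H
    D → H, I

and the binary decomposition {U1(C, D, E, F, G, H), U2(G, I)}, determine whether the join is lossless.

Common attributes: U1 ∩ U2 = {G}.
Closure of {G}: G → F applies, adding F. So (G)⁺ = {F, G}.
The closure contains neither all of U1 = {C, D, E, F, G, H} nor all of U2 = {G, I}, so the common attributes are not a superkey of either fragment. The join is lossy.

No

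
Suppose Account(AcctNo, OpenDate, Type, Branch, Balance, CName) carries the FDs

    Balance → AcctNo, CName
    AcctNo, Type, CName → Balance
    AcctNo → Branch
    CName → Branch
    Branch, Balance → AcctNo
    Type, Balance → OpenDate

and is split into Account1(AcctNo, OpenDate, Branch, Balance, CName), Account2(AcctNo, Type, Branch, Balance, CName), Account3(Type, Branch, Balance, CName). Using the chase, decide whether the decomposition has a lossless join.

Chase test. Columns are AcctNo, OpenDate, Type, Branch, Balance, CName; row i has aⱼ where attribute j ∈ Accounti, else bᵢⱼ.
Initial tableau (one row per fragment):
  row 1: a1 a2 b13 a4 a5 a6
  row 2: a1 b22 a3 a4 a5 a6
  row 3: b31 b32 a3 a4 a5 a6
Rows 1 and 3 agree on Balance; apply Balance→AcctNo, CName and equate their AcctNo, CName entries.
Rows 2 and 3 agree on Type, Balance; apply Type, Balance→OpenDate and equate their OpenDate entries.
No row becomes fully distinguished — the join is lossy.

No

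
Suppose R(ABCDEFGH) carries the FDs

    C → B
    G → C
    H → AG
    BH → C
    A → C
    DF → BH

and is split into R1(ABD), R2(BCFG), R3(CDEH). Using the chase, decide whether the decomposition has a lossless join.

Chase test. Columns are ABCDEFGH; row i has aⱼ where attribute j ∈ Ri, else bᵢⱼ.
Initial tableau (one row per fragment):
  row 1: a1 a2 b13 a4 b15 b16 b17 b18
  row 2: b21 a2 a3 b24 b25 a6 a7 b28
  row 3: b31 b32 a3 a4 a5 b36 b37 a8
Rows 2 and 3 agree on C; apply C→B and equate their B entries.
No row becomes fully distinguished — the join is lossy.

No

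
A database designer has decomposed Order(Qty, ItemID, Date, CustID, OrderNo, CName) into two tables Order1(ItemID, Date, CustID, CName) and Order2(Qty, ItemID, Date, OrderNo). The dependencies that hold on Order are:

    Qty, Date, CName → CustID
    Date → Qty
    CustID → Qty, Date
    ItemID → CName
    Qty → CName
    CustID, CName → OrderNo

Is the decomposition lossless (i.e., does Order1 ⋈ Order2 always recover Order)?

Common attributes: Order1 ∩ Order2 = {ItemID, Date}.
Closure of {ItemID, Date}: Date → Qty applies, adding Qty; ItemID → CName applies, adding CName; Qty, Date, CName → CustID applies, adding CustID; CustID, CName → OrderNo applies, adding OrderNo. So (ItemID, Date)⁺ = {Qty, ItemID, Date, CustID, OrderNo, CName}.
This closure contains every attribute of Order1, so Order1 ∩ Order2 → Order1. The join is lossless.

Yes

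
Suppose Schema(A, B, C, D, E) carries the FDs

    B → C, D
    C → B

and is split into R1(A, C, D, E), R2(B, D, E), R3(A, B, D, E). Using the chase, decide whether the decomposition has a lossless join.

No

Chase test. Columns are A, B, C, D, E; row i has aⱼ where attribute j ∈ Ri, else bᵢⱼ.
Initial tableau (one row per fragment):
  row 1: a1 b12 a3 a4 a5
  row 2: b21 a2 b23 a4 a5
  row 3: a1 a2 b33 a4 a5
Rows 2 and 3 agree on B; apply B→C, D and equate their C, D entries.
No row becomes fully distinguished — the join is lossy.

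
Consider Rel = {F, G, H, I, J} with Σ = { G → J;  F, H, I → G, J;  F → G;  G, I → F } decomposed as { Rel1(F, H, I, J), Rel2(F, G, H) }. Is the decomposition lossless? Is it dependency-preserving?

Lossless test: (F, H)⁺ = {F, G, H, J}, which contains all of one fragment — lossless.
Dependency preservation: the restricted closure of {G} across the fragments never reaches {J}, so G → J cannot be enforced without a join — not preserved.

lossless but not dependency-preserving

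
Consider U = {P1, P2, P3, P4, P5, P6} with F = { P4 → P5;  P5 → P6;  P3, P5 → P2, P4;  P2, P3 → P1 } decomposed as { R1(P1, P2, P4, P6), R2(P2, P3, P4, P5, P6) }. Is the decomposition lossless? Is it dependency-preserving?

lossy and not dependency-preserving

Lossless test: (P2, P4, P6)⁺ = {P2, P4, P5, P6}, which is a superkey of neither fragment — lossy.
Dependency preservation: the restricted closure of {P2, P3} across the fragments never reaches {P1}, so P2, P3 → P1 cannot be enforced without a join — not preserved.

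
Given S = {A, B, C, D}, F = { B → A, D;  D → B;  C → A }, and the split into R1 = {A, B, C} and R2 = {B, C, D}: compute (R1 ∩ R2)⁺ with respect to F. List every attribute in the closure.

R1 ∩ R2 = {B, C}.
B → A, D applies, adding A, D
Closure: {A, B, C, D}.

A, B, C, D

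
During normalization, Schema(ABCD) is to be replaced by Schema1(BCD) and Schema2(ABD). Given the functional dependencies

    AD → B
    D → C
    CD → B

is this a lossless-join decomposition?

Yes

Common attributes: Schema1 ∩ Schema2 = {BD}.
Closure of {BD}: D → C applies, adding C. So (BD)⁺ = {BCD}.
This closure contains every attribute of Schema1, so Schema1 ∩ Schema2 → Schema1. The join is lossless.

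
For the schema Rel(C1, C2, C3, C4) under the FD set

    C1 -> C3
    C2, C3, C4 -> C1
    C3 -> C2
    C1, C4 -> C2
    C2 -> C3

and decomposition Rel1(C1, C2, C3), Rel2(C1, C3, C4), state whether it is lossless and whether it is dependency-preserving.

lossless and dependency-preserving

Lossless test: (C1, C3)⁺ = {C1, C2, C3}, which contains all of one fragment — lossless.
Dependency preservation: C2, C3, C4 → C1; C1, C4 → C2 are not contained in any single fragment, but the restricted closure of each left-hand side across the fragments still reaches the right-hand side; the remaining FDs each lie inside some fragment. All dependencies are preserved.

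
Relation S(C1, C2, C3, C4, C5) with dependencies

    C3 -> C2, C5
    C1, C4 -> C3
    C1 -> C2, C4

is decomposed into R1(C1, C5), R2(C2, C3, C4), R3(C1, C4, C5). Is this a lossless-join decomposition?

No

Chase test. Columns are C1, C2, C3, C4, C5; row i has aⱼ where attribute j ∈ Ri, else bᵢⱼ.
Initial tableau (one row per fragment):
  row 1: a1 b12 b13 b14 a5
  row 2: b21 a2 a3 a4 b25
  row 3: a1 b32 b33 a4 a5
Rows 1 and 3 agree on C1; apply C1→C2, C4 and equate their C2, C4 entries.
Rows 1 and 3 agree on C1, C4; apply C1, C4→C3 and equate their C3 entries.
No row becomes fully distinguished — the join is lossy.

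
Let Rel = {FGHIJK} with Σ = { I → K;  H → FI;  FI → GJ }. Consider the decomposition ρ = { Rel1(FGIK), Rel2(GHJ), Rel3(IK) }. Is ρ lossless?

No

Chase test. Columns are FGHIJK; row i has aⱼ where attribute j ∈ Reli, else bᵢⱼ.
Initial tableau (one row per fragment):
  row 1: a1 a2 b13 a4 b15 a6
  row 2: b21 a2 a3 b24 a5 b26
  row 3: b31 b32 b33 a4 b35 a6
No row becomes fully distinguished — the join is lossy.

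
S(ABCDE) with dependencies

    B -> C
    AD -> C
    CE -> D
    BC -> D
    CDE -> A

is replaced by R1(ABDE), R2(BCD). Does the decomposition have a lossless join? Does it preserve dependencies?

lossless but not dependency-preserving

Lossless test: (BD)⁺ = {BCD}, which contains all of one fragment — lossless.
Dependency preservation: the restricted closure of {AD} across the fragments never reaches {C}, so AD → C cannot be enforced without a join — not preserved.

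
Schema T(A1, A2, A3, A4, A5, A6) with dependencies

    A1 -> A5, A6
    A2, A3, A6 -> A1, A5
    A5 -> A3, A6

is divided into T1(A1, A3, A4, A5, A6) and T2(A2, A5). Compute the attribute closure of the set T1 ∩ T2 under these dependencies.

T1 ∩ T2 = {A5}.
A5 → A3, A6 applies, adding A3, A6
Closure: {A3, A5, A6}.

A3, A5, A6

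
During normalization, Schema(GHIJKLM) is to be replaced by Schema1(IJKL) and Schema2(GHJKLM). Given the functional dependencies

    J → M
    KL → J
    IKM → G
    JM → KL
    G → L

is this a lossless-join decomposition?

Common attributes: Schema1 ∩ Schema2 = {JKL}.
Closure of {JKL}: J → M applies, adding M. So (JKL)⁺ = {JKLM}.
The closure contains neither all of Schema1 = {IJKL} nor all of Schema2 = {GHJKLM}, so the common attributes are not a superkey of either fragment. The join is lossy.

No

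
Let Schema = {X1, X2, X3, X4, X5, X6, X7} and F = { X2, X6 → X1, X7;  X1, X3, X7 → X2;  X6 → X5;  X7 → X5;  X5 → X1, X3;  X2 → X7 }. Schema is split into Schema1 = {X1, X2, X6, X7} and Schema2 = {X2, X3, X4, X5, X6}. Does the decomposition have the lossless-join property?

Yes

Common attributes: Schema1 ∩ Schema2 = {X2, X6}.
Closure of {X2, X6}: X2, X6 → X1, X7 applies, adding X1, X7; X6 → X5 applies, adding X5; X5 → X1, X3 applies, adding X3. So (X2, X6)⁺ = {X1, X2, X3, X5, X6, X7}.
This closure contains every attribute of Schema1, so Schema1 ∩ Schema2 → Schema1. The join is lossless.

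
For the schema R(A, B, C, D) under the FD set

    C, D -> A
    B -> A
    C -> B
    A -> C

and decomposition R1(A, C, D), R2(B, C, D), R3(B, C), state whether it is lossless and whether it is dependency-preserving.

lossless and dependency-preserving

Lossless test (chase): Rows 1 and 2 agree on C, D; apply C, D→A and equate their A entries. Rows 2 and 3 agree on B; apply B→A and equate their A entries. Rows 1 and 2 agree on C; apply C→B and equate their B entries. Row 1 is now all distinguished symbols — the join is lossless.
Dependency preservation: B → A is not contained in any single fragment, but the restricted closure of its left-hand side across the fragments still reaches the right-hand side; the remaining FDs each lie inside some fragment. All dependencies are preserved.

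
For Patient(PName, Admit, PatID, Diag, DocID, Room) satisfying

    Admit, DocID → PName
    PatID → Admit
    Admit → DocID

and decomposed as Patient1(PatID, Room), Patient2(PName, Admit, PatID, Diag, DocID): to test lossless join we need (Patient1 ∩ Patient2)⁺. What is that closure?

Patient1 ∩ Patient2 = {PatID}.
PatID → Admit applies, adding Admit
Admit → DocID applies, adding DocID
Admit, DocID → PName applies, adding PName
Closure: {PName, Admit, PatID, DocID}.

PName, Admit, PatID, DocID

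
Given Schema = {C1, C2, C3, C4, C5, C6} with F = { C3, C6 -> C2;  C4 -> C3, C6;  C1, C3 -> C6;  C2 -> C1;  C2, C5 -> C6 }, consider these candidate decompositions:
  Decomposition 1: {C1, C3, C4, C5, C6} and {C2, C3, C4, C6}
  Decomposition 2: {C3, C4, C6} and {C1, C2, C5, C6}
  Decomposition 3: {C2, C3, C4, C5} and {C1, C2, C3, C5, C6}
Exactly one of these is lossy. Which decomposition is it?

Decomposition 2

Decomposition 1: common = {C3, C4, C6}, closure = {C1, C2, C3, C4, C6} → lossless.
Decomposition 2: common = {C6}, closure = {C6} → lossy.
Decomposition 3: common = {C2, C3, C5}, closure = {C1, C2, C3, C5, C6} → lossless.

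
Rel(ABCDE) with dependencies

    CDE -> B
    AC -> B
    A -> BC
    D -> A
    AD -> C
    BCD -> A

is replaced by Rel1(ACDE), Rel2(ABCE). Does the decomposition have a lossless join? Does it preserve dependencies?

lossless and dependency-preserving

Lossless test: (ACE)⁺ = {ABCE}, which contains all of one fragment — lossless.
Dependency preservation: CDE → B; BCD → A are not contained in any single fragment, but the restricted closure of each left-hand side across the fragments still reaches the right-hand side; the remaining FDs each lie inside some fragment. All dependencies are preserved.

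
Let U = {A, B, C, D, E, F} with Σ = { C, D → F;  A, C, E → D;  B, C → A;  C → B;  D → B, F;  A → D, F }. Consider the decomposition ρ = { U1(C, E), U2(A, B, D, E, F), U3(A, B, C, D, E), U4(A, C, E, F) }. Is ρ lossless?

Chase test. Columns are A, B, C, D, E, F; row i has aⱼ where attribute j ∈ Ui, else bᵢⱼ.
Initial tableau (one row per fragment):
  row 1: b11 b12 a3 b14 a5 b16
  row 2: a1 a2 b23 a4 a5 a6
  row 3: a1 a2 a3 a4 a5 b36
  row 4: a1 b42 a3 b44 a5 a6
Rows 3 and 4 agree on A, C, E; apply A, C, E→D and equate their D entries.
Rows 1 and 3 agree on C; apply C→B and equate their B entries.
Rows 1 and 4 agree on C; apply C→B and equate their B entries.
Rows 2 and 3 agree on D; apply D→B, F and equate their B, F entries.
Rows 1 and 3 agree on B, C; apply B, C→A and equate their A entries.
Rows 1 and 2 agree on A; apply A→D, F and equate their D, F entries.
Row 1 is now all distinguished symbols — the join is lossless.

Yes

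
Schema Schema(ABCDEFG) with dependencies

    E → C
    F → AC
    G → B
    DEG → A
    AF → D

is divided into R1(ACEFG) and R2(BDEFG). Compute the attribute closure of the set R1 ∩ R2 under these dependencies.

R1 ∩ R2 = {EFG}.
E → C applies, adding C
F → AC applies, adding A
G → B applies, adding B
AF → D applies, adding D
Closure: {ABCDEFG}.

ABCDEFG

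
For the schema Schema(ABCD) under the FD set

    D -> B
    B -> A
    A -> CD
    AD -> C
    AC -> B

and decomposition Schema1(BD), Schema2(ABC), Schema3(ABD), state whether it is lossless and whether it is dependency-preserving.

lossless and dependency-preserving

Lossless test (chase): Rows 1 and 2 agree on B; apply B→A and equate their A entries. Rows 1 and 2 agree on A; apply A→CD and equate their CD entries. Rows 1 and 3 agree on A; apply A→CD and equate their CD entries. Row 1 is now all distinguished symbols — the join is lossless.
Dependency preservation: A → CD; AD → C are not contained in any single fragment, but the restricted closure of each left-hand side across the fragments still reaches the right-hand side; the remaining FDs each lie inside some fragment. All dependencies are preserved.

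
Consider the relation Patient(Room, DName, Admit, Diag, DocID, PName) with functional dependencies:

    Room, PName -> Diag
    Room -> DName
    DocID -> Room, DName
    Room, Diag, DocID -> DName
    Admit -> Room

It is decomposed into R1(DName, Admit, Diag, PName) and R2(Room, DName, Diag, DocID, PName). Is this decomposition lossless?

Common attributes: R1 ∩ R2 = {DName, Diag, PName}.
No dependency enlarges {DName, Diag, PName}, so (DName, Diag, PName)⁺ = {DName, Diag, PName}.
The closure contains neither all of R1 = {DName, Admit, Diag, PName} nor all of R2 = {Room, DName, Diag, DocID, PName}, so the common attributes are not a superkey of either fragment. The join is lossy.

No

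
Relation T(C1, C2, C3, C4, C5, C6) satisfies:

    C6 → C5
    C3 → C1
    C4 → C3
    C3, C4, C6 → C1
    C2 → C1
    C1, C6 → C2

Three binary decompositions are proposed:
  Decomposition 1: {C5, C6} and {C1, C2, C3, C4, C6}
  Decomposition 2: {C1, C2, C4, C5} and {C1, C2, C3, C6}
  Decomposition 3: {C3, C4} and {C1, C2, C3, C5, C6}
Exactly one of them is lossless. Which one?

Decomposition 1: common = {C6}, closure = {C5, C6} → lossless.
Decomposition 2: common = {C1, C2}, closure = {C1, C2} → lossy.
Decomposition 3: common = {C3}, closure = {C1, C3} → lossy.

Decomposition 1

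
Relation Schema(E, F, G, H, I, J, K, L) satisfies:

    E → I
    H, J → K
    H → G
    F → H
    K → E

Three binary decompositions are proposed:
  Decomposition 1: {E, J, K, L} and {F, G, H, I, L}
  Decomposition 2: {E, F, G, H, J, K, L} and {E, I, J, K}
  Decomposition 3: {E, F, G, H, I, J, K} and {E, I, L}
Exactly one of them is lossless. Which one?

Decomposition 1: common = {L}, closure = {L} → lossy.
Decomposition 2: common = {E, J, K}, closure = {E, I, J, K} → lossless.
Decomposition 3: common = {E, I}, closure = {E, I} → lossy.

Decomposition 2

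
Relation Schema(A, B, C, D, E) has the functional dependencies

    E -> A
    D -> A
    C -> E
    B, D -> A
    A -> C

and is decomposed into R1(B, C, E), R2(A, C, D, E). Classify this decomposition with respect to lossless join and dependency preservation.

lossy but dependency-preserving

Lossless test: (C, E)⁺ = {A, C, E}, which is a superkey of neither fragment — lossy.
Dependency preservation: B, D → A is not contained in any single fragment, but the restricted closure of its left-hand side across the fragments still reaches the right-hand side; the remaining FDs each lie inside some fragment. All dependencies are preserved.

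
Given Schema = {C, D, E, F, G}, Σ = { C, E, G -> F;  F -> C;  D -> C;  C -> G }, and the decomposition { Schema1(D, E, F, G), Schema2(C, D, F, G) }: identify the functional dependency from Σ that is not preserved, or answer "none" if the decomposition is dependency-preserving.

Check C, E, G → F: no single fragment contains all of {C, E, F, G}, and the restricted closure of {C, E, G} across the fragments never reaches {F}.
F → C is preserved.
D → C is preserved.
C → G is preserved.

C, E, G -> F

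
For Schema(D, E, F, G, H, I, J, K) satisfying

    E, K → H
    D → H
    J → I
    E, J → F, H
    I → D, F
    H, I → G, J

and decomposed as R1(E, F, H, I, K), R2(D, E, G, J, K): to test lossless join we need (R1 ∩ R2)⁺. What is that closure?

E, H, K

R1 ∩ R2 = {E, K}.
E, K → H applies, adding H
Closure: {E, H, K}.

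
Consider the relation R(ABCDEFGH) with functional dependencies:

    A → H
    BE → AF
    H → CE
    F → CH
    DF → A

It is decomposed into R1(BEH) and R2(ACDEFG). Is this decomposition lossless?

No

Common attributes: R1 ∩ R2 = {E}.
No dependency enlarges {E}, so (E)⁺ = {E}.
The closure contains neither all of R1 = {BEH} nor all of R2 = {ACDEFG}, so the common attributes are not a superkey of either fragment. The join is lossy.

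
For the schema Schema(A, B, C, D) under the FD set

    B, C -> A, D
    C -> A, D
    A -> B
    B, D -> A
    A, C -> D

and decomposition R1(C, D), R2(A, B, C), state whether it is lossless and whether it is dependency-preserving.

Lossless test: (C)⁺ = {A, B, C, D}, which contains all of one fragment — lossless.
Dependency preservation: the restricted closure of {B, D} across the fragments never reaches {A}, so B, D → A cannot be enforced without a join — not preserved.

lossless but not dependency-preserving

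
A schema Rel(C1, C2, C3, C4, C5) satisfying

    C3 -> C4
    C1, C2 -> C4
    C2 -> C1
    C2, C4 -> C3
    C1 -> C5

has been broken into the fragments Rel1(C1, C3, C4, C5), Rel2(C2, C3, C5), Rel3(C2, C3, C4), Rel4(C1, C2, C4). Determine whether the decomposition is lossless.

Chase test. Columns are C1, C2, C3, C4, C5; row i has aⱼ where attribute j ∈ Reli, else bᵢⱼ.
Initial tableau (one row per fragment):
  row 1: a1 b12 a3 a4 a5
  row 2: b21 a2 a3 b24 a5
  row 3: b31 a2 a3 a4 b35
  row 4: a1 a2 b43 a4 b45
Rows 1 and 2 agree on C3; apply C3→C4 and equate their C4 entries.
Rows 2 and 3 agree on C2; apply C2→C1 and equate their C1 entries.
Rows 2 and 4 agree on C2; apply C2→C1 and equate their C1 entries.
Rows 2 and 4 agree on C2, C4; apply C2, C4→C3 and equate their C3 entries.
Rows 1 and 3 agree on C1; apply C1→C5 and equate their C5 entries.
Rows 1 and 4 agree on C1; apply C1→C5 and equate their C5 entries.
Row 2 is now all distinguished symbols — the join is lossless.

Yes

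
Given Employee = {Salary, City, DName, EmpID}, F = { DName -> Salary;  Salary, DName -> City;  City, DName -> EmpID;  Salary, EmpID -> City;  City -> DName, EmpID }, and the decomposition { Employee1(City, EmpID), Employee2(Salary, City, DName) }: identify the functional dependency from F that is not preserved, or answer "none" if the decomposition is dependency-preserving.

Salary, EmpID -> City

Check Salary, EmpID → City: no single fragment contains all of {Salary, City, EmpID}, and the restricted closure of {Salary, EmpID} across the fragments never reaches {City}.
DName → Salary is preserved.
Salary, DName → City is preserved.
City, DName → EmpID is preserved.
City → DName, EmpID is preserved.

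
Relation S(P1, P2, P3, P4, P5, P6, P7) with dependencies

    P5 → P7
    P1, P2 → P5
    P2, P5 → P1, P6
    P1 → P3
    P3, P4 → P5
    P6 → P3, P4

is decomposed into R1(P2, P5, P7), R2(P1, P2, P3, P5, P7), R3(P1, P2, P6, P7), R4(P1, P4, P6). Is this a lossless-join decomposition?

Chase test. Columns are P1, P2, P3, P4, P5, P6, P7; row i has aⱼ where attribute j ∈ Ri, else bᵢⱼ.
Initial tableau (one row per fragment):
  row 1: b11 a2 b13 b14 a5 b16 a7
  row 2: a1 a2 a3 b24 a5 b26 a7
  row 3: a1 a2 b33 b34 b35 a6 a7
  row 4: a1 b42 b43 a4 b45 a6 b47
Rows 2 and 3 agree on P1, P2; apply P1, P2→P5 and equate their P5 entries.
Rows 1 and 2 agree on P2, P5; apply P2, P5→P1, P6 and equate their P1, P6 entries.
Rows 1 and 3 agree on P2, P5; apply P2, P5→P1, P6 and equate their P1, P6 entries.
Rows 1 and 2 agree on P1; apply P1→P3 and equate their P3 entries.
Rows 1 and 3 agree on P1; apply P1→P3 and equate their P3 entries.
Rows 1 and 4 agree on P1; apply P1→P3 and equate their P3 entries.
Rows 1 and 2 agree on P6; apply P6→P3, P4 and equate their P3, P4 entries.
Rows 1 and 3 agree on P6; apply P6→P3, P4 and equate their P3, P4 entries.
Rows 1 and 4 agree on P6; apply P6→P3, P4 and equate their P3, P4 entries.
Rows 1 and 4 agree on P3, P4; apply P3, P4→P5 and equate their P5 entries.
Rows 1 and 4 agree on P5; apply P5→P7 and equate their P7 entries.
Row 1 is now all distinguished symbols — the join is lossless.

Yes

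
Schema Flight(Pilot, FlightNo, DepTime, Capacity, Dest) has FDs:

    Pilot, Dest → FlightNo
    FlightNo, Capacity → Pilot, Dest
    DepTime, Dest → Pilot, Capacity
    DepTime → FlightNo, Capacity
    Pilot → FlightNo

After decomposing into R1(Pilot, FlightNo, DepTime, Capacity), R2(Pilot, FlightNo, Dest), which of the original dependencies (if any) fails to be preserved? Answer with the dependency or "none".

FlightNo, Capacity → Pilot, Dest

Check FlightNo, Capacity → Pilot, Dest: no single fragment contains all of {Pilot, FlightNo, Capacity, Dest}, and the restricted closure of {FlightNo, Capacity} across the fragments never reaches {Pilot, Dest}.
Pilot, Dest → FlightNo is preserved.
DepTime, Dest → Pilot, Capacity is preserved.
DepTime → FlightNo, Capacity is preserved.
Pilot → FlightNo is preserved.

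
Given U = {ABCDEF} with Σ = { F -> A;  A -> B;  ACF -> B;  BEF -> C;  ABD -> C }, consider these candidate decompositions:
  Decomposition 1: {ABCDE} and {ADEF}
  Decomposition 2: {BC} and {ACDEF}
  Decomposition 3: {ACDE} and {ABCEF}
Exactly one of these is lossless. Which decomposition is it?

Decomposition 1: common = {ADE}, closure = {ABCDE} → lossless.
Decomposition 2: common = {C}, closure = {C} → lossy.
Decomposition 3: common = {ACE}, closure = {ABCE} → lossy.

Decomposition 1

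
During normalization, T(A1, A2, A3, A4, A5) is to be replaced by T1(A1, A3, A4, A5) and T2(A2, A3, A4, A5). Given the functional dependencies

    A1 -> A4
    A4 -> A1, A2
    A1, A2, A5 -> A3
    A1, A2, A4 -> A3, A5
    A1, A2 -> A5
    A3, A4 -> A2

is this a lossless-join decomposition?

Common attributes: T1 ∩ T2 = {A3, A4, A5}.
Closure of {A3, A4, A5}: A4 → A1, A2 applies, adding A1, A2. So (A3, A4, A5)⁺ = {A1, A2, A3, A4, A5}.
This closure contains every attribute of T1, so T1 ∩ T2 → T1. The join is lossless.

Yes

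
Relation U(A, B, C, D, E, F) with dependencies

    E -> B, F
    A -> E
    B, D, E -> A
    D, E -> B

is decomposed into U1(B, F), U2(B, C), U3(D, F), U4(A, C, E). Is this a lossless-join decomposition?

Chase test. Columns are A, B, C, D, E, F; row i has aⱼ where attribute j ∈ Ui, else bᵢⱼ.
Initial tableau (one row per fragment):
  row 1: b11 a2 b13 b14 b15 a6
  row 2: b21 a2 a3 b24 b25 b26
  row 3: b31 b32 b33 a4 b35 a6
  row 4: a1 b42 a3 b44 a5 b46
No row becomes fully distinguished — the join is lossy.

No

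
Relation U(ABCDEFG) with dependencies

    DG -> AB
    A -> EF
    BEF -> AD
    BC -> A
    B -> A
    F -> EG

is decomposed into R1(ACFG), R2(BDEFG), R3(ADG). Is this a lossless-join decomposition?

No

Chase test. Columns are ABCDEFG; row i has aⱼ where attribute j ∈ Ri, else bᵢⱼ.
Initial tableau (one row per fragment):
  row 1: a1 b12 a3 b14 b15 a6 a7
  row 2: b21 a2 b23 a4 a5 a6 a7
  row 3: a1 b32 b33 a4 b35 b36 a7
Rows 2 and 3 agree on DG; apply DG→AB and equate their AB entries.
Rows 1 and 2 agree on A; apply A→EF and equate their EF entries.
Rows 1 and 3 agree on A; apply A→EF and equate their EF entries.
No row becomes fully distinguished — the join is lossy.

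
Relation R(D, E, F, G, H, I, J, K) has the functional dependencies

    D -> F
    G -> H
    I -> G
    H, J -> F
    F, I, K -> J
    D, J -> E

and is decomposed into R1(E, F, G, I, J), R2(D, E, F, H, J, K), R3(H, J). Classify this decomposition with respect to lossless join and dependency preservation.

Lossless test (chase): Rows 2 and 3 agree on H, J; apply H, J→F and equate their F entries. No row becomes fully distinguished — the join is lossy.
Dependency preservation: the restricted closure of {G} across the fragments never reaches {H}, so G → H cannot be enforced without a join — not preserved.

lossy and not dependency-preserving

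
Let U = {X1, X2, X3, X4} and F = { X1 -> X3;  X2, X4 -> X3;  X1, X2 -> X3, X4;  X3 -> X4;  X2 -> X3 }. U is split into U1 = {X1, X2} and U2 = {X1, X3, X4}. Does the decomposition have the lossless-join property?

Yes

Common attributes: U1 ∩ U2 = {X1}.
Closure of {X1}: X1 → X3 applies, adding X3; X3 → X4 applies, adding X4. So (X1)⁺ = {X1, X3, X4}.
This closure contains every attribute of U2, so U1 ∩ U2 → U2. The join is lossless.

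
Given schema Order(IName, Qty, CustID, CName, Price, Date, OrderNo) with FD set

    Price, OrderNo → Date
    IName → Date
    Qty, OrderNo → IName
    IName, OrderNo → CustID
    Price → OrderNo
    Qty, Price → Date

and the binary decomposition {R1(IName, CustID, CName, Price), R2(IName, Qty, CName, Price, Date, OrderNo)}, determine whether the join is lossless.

Yes

Common attributes: R1 ∩ R2 = {IName, CName, Price}.
Closure of {IName, CName, Price}: IName → Date applies, adding Date; Price → OrderNo applies, adding OrderNo; IName, OrderNo → CustID applies, adding CustID. So (IName, CName, Price)⁺ = {IName, CustID, CName, Price, Date, OrderNo}.
This closure contains every attribute of R1, so R1 ∩ R2 → R1. The join is lossless.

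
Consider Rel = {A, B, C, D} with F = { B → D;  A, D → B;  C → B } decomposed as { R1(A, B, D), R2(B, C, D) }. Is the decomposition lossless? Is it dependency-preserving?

Lossless test: (B, D)⁺ = {B, D}, which is a superkey of neither fragment — lossy.
Dependency preservation: every FD's attributes lie within a single fragment, so each can be enforced locally — preserved.

lossy but dependency-preserving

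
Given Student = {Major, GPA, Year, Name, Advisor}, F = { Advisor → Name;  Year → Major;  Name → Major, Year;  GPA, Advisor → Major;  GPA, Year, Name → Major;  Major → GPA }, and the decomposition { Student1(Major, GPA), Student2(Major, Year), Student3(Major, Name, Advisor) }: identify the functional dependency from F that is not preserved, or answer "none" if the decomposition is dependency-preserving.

Check Name → Major, Year: no single fragment contains all of {Major, Year, Name}, and the restricted closure of {Name} across the fragments never reaches {Major, Year}.
Advisor → Name is preserved.
Year → Major is preserved.
GPA, Advisor → Major is preserved.
GPA, Year, Name → Major is preserved.
Major → GPA is preserved.

Name → Major, Year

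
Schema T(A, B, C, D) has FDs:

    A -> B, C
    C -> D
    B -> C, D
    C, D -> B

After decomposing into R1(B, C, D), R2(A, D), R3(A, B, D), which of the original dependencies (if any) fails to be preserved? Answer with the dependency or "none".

none

A → B, C: restricted closure across fragments reaches B, C.
C → D lies within R1.
B → C, D lies within R1.
C, D → B lies within R1.
Every dependency is enforceable on the fragments, so the decomposition is dependency-preserving.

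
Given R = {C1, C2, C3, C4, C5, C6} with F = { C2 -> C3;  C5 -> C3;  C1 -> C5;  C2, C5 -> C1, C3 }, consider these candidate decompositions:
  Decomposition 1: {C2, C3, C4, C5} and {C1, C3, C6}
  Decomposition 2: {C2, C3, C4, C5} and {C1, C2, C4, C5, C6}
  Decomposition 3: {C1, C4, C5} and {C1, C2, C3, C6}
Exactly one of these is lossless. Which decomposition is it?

Decomposition 1: common = {C3}, closure = {C3} → lossy.
Decomposition 2: common = {C2, C4, C5}, closure = {C1, C2, C3, C4, C5} → lossless.
Decomposition 3: common = {C1}, closure = {C1, C3, C5} → lossy.

Decomposition 2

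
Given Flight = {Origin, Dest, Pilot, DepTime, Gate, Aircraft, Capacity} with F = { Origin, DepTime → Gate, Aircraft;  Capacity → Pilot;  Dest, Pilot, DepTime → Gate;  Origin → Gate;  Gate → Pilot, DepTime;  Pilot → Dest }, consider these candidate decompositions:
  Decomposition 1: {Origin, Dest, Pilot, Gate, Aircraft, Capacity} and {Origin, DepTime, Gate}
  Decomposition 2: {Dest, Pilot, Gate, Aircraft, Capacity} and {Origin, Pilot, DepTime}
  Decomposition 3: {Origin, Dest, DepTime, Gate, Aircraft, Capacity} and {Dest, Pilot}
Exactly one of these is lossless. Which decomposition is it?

Decomposition 1: common = {Origin, Gate}, closure = {Origin, Dest, Pilot, DepTime, Gate, Aircraft} → lossless.
Decomposition 2: common = {Pilot}, closure = {Dest, Pilot} → lossy.
Decomposition 3: common = {Dest}, closure = {Dest} → lossy.

Decomposition 1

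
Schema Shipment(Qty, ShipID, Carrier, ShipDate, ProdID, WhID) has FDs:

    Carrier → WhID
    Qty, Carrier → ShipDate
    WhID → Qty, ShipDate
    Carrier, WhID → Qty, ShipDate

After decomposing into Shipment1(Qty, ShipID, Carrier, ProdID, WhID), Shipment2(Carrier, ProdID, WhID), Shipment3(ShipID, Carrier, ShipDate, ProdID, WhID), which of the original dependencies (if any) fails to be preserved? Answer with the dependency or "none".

Carrier → WhID lies within Shipment1.
Qty, Carrier → ShipDate: restricted closure across fragments reaches ShipDate.
WhID → Qty, ShipDate: restricted closure across fragments reaches Qty, ShipDate.
Carrier, WhID → Qty, ShipDate: restricted closure across fragments reaches Qty, ShipDate.
Every dependency is enforceable on the fragments, so the decomposition is dependency-preserving.

none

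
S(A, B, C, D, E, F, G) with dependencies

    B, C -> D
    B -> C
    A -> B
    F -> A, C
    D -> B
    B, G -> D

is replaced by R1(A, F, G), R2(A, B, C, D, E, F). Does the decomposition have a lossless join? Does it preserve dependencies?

Lossless test: (A, F)⁺ = {A, B, C, D, F}, which is a superkey of neither fragment — lossy.
Dependency preservation: B, G → D is not contained in any single fragment, but the restricted closure of its left-hand side across the fragments still reaches the right-hand side; the remaining FDs each lie inside some fragment. All dependencies are preserved.

lossy but dependency-preserving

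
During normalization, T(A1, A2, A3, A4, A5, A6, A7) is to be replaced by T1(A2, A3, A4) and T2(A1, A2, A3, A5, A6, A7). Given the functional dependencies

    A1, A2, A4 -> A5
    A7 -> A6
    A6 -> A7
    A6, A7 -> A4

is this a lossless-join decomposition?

Common attributes: T1 ∩ T2 = {A2, A3}.
No dependency enlarges {A2, A3}, so (A2, A3)⁺ = {A2, A3}.
The closure contains neither all of T1 = {A2, A3, A4} nor all of T2 = {A1, A2, A3, A5, A6, A7}, so the common attributes are not a superkey of either fragment. The join is lossy.

No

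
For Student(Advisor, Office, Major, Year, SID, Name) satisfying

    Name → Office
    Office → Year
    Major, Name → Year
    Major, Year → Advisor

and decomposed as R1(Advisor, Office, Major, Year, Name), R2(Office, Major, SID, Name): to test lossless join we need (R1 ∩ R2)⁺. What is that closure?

Advisor, Office, Major, Year, Name

R1 ∩ R2 = {Office, Major, Name}.
Office → Year applies, adding Year
Major, Year → Advisor applies, adding Advisor
Closure: {Advisor, Office, Major, Year, Name}.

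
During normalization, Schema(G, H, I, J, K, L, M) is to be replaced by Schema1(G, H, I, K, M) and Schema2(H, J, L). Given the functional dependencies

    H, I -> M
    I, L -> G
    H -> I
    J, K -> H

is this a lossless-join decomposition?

No

Common attributes: Schema1 ∩ Schema2 = {H}.
Closure of {H}: H → I applies, adding I; H, I → M applies, adding M. So (H)⁺ = {H, I, M}.
The closure contains neither all of Schema1 = {G, H, I, K, M} nor all of Schema2 = {H, J, L}, so the common attributes are not a superkey of either fragment. The join is lossy.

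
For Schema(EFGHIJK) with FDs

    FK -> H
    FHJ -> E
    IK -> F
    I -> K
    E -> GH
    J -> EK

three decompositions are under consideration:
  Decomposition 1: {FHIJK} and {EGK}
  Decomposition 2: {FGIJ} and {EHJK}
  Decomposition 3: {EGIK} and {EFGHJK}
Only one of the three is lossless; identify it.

Decomposition 1: common = {K}, closure = {K} → lossy.
Decomposition 2: common = {J}, closure = {EGHJK} → lossless.
Decomposition 3: common = {EGK}, closure = {EGHK} → lossy.

Decomposition 2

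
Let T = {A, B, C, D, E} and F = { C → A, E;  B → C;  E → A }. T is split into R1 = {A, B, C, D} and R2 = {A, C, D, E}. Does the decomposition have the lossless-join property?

Yes

Common attributes: R1 ∩ R2 = {A, C, D}.
Closure of {A, C, D}: C → A, E applies, adding E. So (A, C, D)⁺ = {A, C, D, E}.
This closure contains every attribute of R2, so R1 ∩ R2 → R2. The join is lossless.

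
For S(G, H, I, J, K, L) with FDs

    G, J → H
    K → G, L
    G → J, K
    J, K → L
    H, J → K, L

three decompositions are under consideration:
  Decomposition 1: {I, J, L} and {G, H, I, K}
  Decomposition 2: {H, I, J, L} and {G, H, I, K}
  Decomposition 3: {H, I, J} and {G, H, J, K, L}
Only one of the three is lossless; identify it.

Decomposition 3

Decomposition 1: common = {I}, closure = {I} → lossy.
Decomposition 2: common = {H, I}, closure = {H, I} → lossy.
Decomposition 3: common = {H, J}, closure = {G, H, J, K, L} → lossless.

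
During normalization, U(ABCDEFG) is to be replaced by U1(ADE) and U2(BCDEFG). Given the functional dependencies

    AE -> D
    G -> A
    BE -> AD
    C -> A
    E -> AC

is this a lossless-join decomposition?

Yes

Common attributes: U1 ∩ U2 = {DE}.
Closure of {DE}: E → AC applies, adding AC. So (DE)⁺ = {ACDE}.
This closure contains every attribute of U1, so U1 ∩ U2 → U1. The join is lossless.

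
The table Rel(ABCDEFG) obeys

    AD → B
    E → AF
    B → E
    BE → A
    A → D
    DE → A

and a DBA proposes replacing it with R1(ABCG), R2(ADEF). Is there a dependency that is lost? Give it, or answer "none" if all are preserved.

AD → B: restricted closure across fragments reaches B.
E → AF lies within R2.
B → E: restricted closure across fragments reaches E.
BE → A: restricted closure across fragments reaches A.
A → D lies within R2.
DE → A lies within R2.
Every dependency is enforceable on the fragments, so the decomposition is dependency-preserving.

none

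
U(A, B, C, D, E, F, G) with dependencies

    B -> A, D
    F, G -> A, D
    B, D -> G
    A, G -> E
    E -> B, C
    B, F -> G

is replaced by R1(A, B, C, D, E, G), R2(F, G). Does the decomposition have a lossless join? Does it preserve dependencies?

lossy and not dependency-preserving

Lossless test: (G)⁺ = {G}, which is a superkey of neither fragment — lossy.
Dependency preservation: the restricted closure of {F, G} across the fragments never reaches {A, D}, so F, G → A, D cannot be enforced without a join — not preserved.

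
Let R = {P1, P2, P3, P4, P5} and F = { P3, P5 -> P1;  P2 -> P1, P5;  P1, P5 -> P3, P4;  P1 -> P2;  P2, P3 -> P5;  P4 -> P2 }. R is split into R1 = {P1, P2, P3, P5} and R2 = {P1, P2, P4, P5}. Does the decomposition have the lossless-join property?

Yes

Common attributes: R1 ∩ R2 = {P1, P2, P5}.
Closure of {P1, P2, P5}: P1, P5 → P3, P4 applies, adding P3, P4. So (P1, P2, P5)⁺ = {P1, P2, P3, P4, P5}.
This closure contains every attribute of R1, so R1 ∩ R2 → R1. The join is lossless.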